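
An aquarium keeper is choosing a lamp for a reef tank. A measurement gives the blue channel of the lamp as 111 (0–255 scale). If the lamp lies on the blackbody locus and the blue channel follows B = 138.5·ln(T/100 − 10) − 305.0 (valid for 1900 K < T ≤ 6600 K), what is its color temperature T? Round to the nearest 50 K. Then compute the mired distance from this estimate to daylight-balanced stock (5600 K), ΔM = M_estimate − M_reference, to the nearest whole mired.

ln(t − 10) = (111 + 305.0) / 138.5 = 3.0036.
t − 10 = e^3.0036 = 20.158, so t = 30.158.
T = 100·t = 3016 K → 3000 K to the nearest 50 K.
M_estimate = 10⁶/3000 = 333.33; M_reference = 10⁶/5600 = 178.57.
ΔM = 333.33 − 178.57 = 154.76 → +155 mireds.

+155 mireds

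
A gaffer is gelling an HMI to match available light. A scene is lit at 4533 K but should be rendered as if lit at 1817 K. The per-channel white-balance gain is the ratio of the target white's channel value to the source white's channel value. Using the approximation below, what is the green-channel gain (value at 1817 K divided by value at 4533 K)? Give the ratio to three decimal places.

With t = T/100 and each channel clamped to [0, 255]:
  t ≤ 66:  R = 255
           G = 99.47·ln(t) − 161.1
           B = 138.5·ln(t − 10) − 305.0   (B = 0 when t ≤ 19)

At 4533 K (t = 45.33):
  G = 99.47·ln 45.33 − 161.1 = 99.47·3.8140 − 161.1 = 218.276.
At 1817 K (t = 18.17):
  G = 99.47·ln 18.17 − 161.1 = 99.47·2.8998 − 161.1 = 127.340.
Gain = 127.340 / 218.276 = 0.5834 → 0.583.

0.583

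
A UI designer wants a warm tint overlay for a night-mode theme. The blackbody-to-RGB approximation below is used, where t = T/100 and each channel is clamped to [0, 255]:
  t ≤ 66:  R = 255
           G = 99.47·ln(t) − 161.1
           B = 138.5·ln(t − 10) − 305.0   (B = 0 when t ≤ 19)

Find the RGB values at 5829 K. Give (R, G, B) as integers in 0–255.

(255, 243, 232)

t = 5829/100 = 58.29; the t ≤ 66 branch applies.
R = 255 by definition for t ≤ 66.
G = 99.47·ln 58.29 − 161.1 = 99.47·4.0654 − 161.1 = 243.288.
B = 138.5·ln(58.29 − 10) − 305.0 = 138.5·ln 48.29 − 305.0 = 138.5·3.8772 − 305.0 = 231.996.
Rounded: (255, 243, 232).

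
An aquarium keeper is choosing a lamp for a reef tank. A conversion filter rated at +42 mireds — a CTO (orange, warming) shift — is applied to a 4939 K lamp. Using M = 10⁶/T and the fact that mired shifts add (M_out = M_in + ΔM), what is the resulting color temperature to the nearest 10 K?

M_in = 10⁶/4939 = 202.47 mireds.
M_out = 202.47 + (+42) = 244.47 mireds.
T_out = 10⁶/244.47 = 4090.5 K → 4090 K.

4090 K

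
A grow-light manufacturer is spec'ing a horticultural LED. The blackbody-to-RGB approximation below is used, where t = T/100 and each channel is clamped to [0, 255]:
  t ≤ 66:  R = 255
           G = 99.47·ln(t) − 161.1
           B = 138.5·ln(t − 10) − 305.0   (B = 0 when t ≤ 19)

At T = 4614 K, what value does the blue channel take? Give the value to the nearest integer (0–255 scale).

192

t = 4614/100 = 46.14; the t ≤ 66 branch applies.
B = 138.5·ln(46.14 − 10) − 305.0 = 138.5·ln 36.14 − 305.0 = 138.5·3.5874 − 305.0 = 191.855.
Rounded: 192.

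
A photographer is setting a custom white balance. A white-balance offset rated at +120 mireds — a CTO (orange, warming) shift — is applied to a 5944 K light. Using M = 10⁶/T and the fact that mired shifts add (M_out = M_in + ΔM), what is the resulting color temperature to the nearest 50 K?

M_in = 10⁶/5944 = 168.24 mireds.
M_out = 168.24 + (+120) = 288.24 mireds.
T_out = 10⁶/288.24 = 3469.4 K → 3450 K.

3450 K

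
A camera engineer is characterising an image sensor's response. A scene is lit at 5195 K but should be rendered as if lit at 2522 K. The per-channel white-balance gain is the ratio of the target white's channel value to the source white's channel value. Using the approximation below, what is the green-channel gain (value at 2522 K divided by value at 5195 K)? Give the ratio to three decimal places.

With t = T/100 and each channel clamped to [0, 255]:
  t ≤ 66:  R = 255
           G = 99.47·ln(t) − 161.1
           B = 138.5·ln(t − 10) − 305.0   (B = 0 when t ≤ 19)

0.690

At 5195 K (t = 51.95):
  G = 99.47·ln 51.95 − 161.1 = 99.47·3.9503 − 161.1 = 231.835.
At 2522 K (t = 25.22):
  G = 99.47·ln 25.22 − 161.1 = 99.47·3.2276 − 161.1 = 159.953.
Gain = 159.953 / 231.835 = 0.6899 → 0.690.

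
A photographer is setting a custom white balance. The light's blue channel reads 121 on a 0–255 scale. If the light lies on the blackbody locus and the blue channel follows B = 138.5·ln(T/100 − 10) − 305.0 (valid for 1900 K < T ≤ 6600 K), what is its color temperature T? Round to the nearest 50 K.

ln(t − 10) = (121 + 305.0) / 138.5 = 3.0758.
t − 10 = e^3.0758 = 21.667, so t = 31.667.
T = 100·t = 3167 K → 3150 K to the nearest 50 K.

3150 K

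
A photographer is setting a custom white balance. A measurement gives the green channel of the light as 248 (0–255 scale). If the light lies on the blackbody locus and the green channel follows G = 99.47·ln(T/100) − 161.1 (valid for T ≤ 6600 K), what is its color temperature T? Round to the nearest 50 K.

6100 K

ln t = (248 + 161.1) / 99.47 = 4.1128.
t = e^4.1128 = 61.117.
T = 100·t = 6112 K → 6100 K to the nearest 50 K.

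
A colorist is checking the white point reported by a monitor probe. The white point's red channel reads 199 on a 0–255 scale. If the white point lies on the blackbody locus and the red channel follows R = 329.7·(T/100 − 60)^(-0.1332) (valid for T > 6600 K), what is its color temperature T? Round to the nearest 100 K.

10400 K

(t − 60)^(-0.1332) = 199/329.7 = 0.60358.
t − 60 = 0.60358^(1/-0.1332) = 0.60358^(-7.508) = 44.273, so t = 104.273.
T = 100·t = 10427 K → 10400 K to the nearest 100 K.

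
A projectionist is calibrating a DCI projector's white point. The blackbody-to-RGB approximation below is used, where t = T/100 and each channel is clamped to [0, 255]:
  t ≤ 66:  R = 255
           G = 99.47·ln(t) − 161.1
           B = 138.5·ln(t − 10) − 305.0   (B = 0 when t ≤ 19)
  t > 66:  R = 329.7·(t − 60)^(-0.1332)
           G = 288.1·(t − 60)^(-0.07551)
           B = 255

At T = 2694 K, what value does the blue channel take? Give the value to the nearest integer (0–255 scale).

87

t = 2694/100 = 26.94; the t ≤ 66 branch applies.
B = 138.5·ln(26.94 − 10) − 305.0 = 138.5·ln 16.94 − 305.0 = 138.5·2.8297 − 305.0 = 86.910.
Rounded: 87.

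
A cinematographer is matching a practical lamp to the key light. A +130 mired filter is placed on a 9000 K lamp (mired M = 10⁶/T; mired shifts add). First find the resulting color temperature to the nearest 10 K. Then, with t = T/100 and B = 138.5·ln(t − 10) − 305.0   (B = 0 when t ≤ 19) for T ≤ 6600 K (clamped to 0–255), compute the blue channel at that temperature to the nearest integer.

M_in = 10⁶/9000 = 111.11; M_out = 111.11 + (+130) = 241.11.
T_out = 10⁶/241.11 = 4147.5 K → 4150 K; t = 41.5.
B = 138.5·ln(41.5 − 10) − 305.0 = 138.5·ln 31.5 − 305.0 = 138.5·3.4500 − 305.0 = 172.823.
Rounded: 173.

173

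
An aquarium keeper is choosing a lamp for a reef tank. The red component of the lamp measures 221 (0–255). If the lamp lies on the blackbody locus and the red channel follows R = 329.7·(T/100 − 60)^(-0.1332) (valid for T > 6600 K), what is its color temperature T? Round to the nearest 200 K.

8000 K

(t − 60)^(-0.1332) = 221/329.7 = 0.67031.
t − 60 = 0.67031^(1/-0.1332) = 0.67031^(-7.508) = 20.149, so t = 80.149.
T = 100·t = 8015 K → 8000 K to the nearest 200 K.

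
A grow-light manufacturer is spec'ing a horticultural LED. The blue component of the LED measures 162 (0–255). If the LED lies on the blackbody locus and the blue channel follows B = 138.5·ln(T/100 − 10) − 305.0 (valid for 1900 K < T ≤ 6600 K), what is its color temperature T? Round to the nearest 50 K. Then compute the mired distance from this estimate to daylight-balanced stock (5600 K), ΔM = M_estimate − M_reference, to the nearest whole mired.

ln(t − 10) = (162 + 305.0) / 138.5 = 3.3718.
t − 10 = e^3.3718 = 29.132, so t = 39.132.
T = 100·t = 3913 K → 3900 K to the nearest 50 K.
M_estimate = 10⁶/3900 = 256.41; M_reference = 10⁶/5600 = 178.57.
ΔM = 256.41 − 178.57 = 77.84 → +78 mireds.

+78 mireds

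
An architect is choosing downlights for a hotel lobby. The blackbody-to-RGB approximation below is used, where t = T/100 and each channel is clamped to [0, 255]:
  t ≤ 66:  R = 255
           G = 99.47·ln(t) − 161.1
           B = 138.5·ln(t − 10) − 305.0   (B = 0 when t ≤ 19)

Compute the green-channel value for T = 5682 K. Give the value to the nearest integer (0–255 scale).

t = 5682/100 = 56.82; the t ≤ 66 branch applies.
G = 99.47·ln 56.82 − 161.1 = 99.47·4.0399 − 161.1 = 240.748.
Rounded: 241.

241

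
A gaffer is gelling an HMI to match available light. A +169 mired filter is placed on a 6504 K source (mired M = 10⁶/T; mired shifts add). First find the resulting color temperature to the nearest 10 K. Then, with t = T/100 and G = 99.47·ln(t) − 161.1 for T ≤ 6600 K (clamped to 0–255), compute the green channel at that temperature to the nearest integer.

M_in = 10⁶/6504 = 153.75; M_out = 153.75 + (+169) = 322.75.
T_out = 10⁶/322.75 = 3098.4 K → 3100 K; t = 31.
G = 99.47·ln 31 − 161.1 = 99.47·3.4340 − 161.1 = 180.479.
Rounded: 180.

180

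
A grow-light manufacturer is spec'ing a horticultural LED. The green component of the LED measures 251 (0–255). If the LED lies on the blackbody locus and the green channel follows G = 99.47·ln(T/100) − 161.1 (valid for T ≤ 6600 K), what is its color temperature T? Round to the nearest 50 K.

6300 K

ln t = (251 + 161.1) / 99.47 = 4.1430.
t = e^4.1430 = 62.989.
T = 100·t = 6299 K → 6300 K to the nearest 50 K.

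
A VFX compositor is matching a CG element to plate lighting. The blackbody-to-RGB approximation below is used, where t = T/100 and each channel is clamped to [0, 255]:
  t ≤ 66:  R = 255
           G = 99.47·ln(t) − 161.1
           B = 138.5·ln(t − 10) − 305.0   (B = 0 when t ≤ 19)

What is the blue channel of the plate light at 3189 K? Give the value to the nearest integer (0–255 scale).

t = 3189/100 = 31.89; the t ≤ 66 branch applies.
B = 138.5·ln(31.89 − 10) − 305.0 = 138.5·ln 21.89 − 305.0 = 138.5·3.0860 − 305.0 = 122.415.
Rounded: 122.

122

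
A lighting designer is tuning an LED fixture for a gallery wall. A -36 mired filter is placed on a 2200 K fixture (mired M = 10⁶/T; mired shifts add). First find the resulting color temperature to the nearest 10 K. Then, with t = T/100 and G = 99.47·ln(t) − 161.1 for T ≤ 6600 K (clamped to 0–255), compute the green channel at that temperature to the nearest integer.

155

M_in = 10⁶/2200 = 454.55; M_out = 454.55 + (-36) = 418.55.
T_out = 10⁶/418.55 = 2389.2 K → 2390 K; t = 23.9.
G = 99.47·ln 23.9 − 161.1 = 99.47·3.1739 − 161.1 = 154.606.
Rounded: 155.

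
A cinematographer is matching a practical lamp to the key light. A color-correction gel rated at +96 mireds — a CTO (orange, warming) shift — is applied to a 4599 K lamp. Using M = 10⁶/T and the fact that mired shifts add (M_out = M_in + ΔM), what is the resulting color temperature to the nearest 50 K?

3200 K

M_in = 10⁶/4599 = 217.44 mireds.
M_out = 217.44 + (+96) = 313.44 mireds.
T_out = 10⁶/313.44 = 3190.4 K → 3200 K.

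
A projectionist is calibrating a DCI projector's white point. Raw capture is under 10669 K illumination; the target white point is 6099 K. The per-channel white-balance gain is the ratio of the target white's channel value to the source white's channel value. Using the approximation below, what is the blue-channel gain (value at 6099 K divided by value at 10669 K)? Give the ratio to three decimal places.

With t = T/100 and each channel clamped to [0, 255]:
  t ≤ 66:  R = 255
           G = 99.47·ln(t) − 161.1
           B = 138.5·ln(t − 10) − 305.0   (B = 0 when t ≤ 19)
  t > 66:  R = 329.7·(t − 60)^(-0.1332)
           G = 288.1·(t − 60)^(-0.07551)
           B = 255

0.939

At 10669 K (t = 106.69):
  B = 255 by definition for t > 66.
At 6099 K (t = 60.99):
  B = 138.5·ln(60.99 − 10) − 305.0 = 138.5·ln 50.99 − 305.0 = 138.5·3.9316 − 305.0 = 239.531.
Gain = 239.531 / 255.000 = 0.9393 → 0.939.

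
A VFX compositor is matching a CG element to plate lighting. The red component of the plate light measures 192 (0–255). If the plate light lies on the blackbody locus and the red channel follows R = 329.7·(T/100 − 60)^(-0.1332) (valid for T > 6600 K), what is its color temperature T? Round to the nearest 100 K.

11800 K

(t − 60)^(-0.1332) = 192/329.7 = 0.58235.
t − 60 = 0.58235^(1/-0.1332) = 0.58235^(-7.508) = 57.929, so t = 117.929.
T = 100·t = 11793 K → 11800 K to the nearest 100 K.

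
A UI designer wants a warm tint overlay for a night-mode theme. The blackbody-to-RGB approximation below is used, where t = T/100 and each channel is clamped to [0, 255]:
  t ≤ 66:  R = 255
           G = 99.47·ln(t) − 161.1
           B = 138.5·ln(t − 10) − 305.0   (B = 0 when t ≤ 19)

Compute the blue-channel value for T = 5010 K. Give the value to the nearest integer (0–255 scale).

206

t = 5010/100 = 50.1; the t ≤ 66 branch applies.
B = 138.5·ln(50.1 − 10) − 305.0 = 138.5·ln 40.1 − 305.0 = 138.5·3.6914 − 305.0 = 206.256.
Rounded: 206.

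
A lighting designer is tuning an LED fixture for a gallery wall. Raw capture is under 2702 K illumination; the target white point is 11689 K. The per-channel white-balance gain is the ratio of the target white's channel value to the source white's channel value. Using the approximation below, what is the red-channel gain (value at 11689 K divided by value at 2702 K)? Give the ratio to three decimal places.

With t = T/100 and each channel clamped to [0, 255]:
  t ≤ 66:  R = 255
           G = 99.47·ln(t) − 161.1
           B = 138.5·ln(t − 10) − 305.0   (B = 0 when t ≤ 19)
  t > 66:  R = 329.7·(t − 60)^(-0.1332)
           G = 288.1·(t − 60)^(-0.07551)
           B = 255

0.755

At 2702 K (t = 27.02):
  R = 255 by definition for t ≤ 66.
At 11689 K (t = 116.89):
  R = 329.7·(116.89 − 60)^(-0.1332) = 329.7·56.89^(-0.1332) = 329.7·0.58375 = 192.463.
Gain = 192.463 / 255.000 = 0.7548 → 0.755.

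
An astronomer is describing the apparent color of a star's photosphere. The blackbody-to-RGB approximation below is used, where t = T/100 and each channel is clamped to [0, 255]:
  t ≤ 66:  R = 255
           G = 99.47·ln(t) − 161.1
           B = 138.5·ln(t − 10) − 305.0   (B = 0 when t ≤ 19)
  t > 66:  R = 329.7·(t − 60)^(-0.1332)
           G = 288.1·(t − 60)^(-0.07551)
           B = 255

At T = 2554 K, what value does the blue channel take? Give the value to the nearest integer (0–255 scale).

75

t = 2554/100 = 25.54; the t ≤ 66 branch applies.
B = 138.5·ln(25.54 − 10) − 305.0 = 138.5·ln 15.54 − 305.0 = 138.5·2.7434 − 305.0 = 74.963.
Rounded: 75.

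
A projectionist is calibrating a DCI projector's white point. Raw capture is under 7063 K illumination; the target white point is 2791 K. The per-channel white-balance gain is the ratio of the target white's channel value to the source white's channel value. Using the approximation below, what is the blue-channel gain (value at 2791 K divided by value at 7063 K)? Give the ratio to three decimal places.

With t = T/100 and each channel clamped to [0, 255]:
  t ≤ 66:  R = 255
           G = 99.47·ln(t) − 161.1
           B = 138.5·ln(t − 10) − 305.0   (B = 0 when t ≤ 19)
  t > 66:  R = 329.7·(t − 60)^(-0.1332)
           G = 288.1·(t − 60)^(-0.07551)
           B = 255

0.371

At 7063 K (t = 70.63):
  B = 255 by definition for t > 66.
At 2791 K (t = 27.91):
  B = 138.5·ln(27.91 − 10) − 305.0 = 138.5·ln 17.91 − 305.0 = 138.5·2.8854 − 305.0 = 94.622.
Gain = 94.622 / 255.000 = 0.3711 → 0.371.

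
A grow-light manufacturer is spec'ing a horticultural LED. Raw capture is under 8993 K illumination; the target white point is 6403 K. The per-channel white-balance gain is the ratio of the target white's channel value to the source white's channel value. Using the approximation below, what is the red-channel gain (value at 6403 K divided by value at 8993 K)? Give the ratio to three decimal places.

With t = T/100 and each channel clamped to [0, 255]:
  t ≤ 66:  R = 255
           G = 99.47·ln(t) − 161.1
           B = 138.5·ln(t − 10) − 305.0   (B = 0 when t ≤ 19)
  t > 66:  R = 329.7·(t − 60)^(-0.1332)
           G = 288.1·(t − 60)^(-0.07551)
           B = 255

1.216

At 8993 K (t = 89.93):
  R = 329.7·(89.93 − 60)^(-0.1332) = 329.7·29.93^(-0.1332) = 329.7·0.63589 = 209.653.
At 6403 K (t = 64.03):
  R = 255 by definition for t ≤ 66.
Gain = 255.000 / 209.653 = 1.2163 → 1.216.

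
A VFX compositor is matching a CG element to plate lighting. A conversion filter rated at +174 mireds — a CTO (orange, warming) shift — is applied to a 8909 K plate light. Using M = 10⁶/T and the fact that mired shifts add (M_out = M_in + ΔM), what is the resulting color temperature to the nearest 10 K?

M_in = 10⁶/8909 = 112.25 mireds.
M_out = 112.25 + (+174) = 286.25 mireds.
T_out = 10⁶/286.25 = 3493.5 K → 3490 K.

3490 K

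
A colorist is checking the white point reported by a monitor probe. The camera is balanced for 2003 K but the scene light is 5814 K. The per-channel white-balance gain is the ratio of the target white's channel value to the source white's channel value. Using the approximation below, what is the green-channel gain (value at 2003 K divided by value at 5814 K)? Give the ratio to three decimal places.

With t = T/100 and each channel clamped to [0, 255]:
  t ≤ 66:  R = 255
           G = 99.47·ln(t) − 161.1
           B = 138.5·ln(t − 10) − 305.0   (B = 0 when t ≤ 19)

At 5814 K (t = 58.14):
  G = 99.47·ln 58.14 − 161.1 = 99.47·4.0629 − 161.1 = 243.032.
At 2003 K (t = 20.03):
  G = 99.47·ln 20.03 − 161.1 = 99.47·2.9972 − 161.1 = 137.035.
Gain = 137.035 / 243.032 = 0.5639 → 0.564.

0.564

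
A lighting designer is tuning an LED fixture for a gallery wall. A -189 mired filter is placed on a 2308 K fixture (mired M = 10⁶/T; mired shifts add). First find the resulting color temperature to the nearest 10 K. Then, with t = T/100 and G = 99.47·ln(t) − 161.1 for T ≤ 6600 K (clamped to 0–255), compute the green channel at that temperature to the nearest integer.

208

M_in = 10⁶/2308 = 433.28; M_out = 433.28 + (-189) = 244.28.
T_out = 10⁶/244.28 = 4093.7 K → 4090 K; t = 40.9.
G = 99.47·ln 40.9 − 161.1 = 99.47·3.7111 − 161.1 = 208.046.
Rounded: 208.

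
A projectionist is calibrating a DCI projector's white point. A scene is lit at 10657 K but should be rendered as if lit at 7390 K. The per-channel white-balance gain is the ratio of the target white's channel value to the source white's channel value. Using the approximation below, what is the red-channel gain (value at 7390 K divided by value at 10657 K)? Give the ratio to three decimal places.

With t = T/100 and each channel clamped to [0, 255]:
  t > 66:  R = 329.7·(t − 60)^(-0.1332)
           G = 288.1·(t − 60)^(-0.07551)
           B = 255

1.175

At 10657 K (t = 106.57):
  R = 329.7·(106.57 − 60)^(-0.1332) = 329.7·46.57^(-0.1332) = 329.7·0.59953 = 197.664.
At 7390 K (t = 73.9):
  R = 329.7·(73.9 − 60)^(-0.1332) = 329.7·13.9^(-0.1332) = 329.7·0.70429 = 232.204.
Gain = 232.204 / 197.664 = 1.1747 → 1.175.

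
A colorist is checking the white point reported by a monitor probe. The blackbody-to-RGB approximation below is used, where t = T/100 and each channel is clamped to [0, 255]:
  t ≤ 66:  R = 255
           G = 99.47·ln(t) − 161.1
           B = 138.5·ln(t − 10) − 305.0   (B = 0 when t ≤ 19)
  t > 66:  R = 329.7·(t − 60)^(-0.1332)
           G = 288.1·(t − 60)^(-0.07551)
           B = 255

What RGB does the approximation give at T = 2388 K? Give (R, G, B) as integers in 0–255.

(255, 155, 59)

t = 2388/100 = 23.88; the t ≤ 66 branch applies.
R = 255 by definition for t ≤ 66.
G = 99.47·ln 23.88 − 161.1 = 99.47·3.1730 − 161.1 = 154.522.
B = 138.5·ln(23.88 − 10) − 305.0 = 138.5·ln 13.88 − 305.0 = 138.5·2.6304 − 305.0 = 59.317.
Rounded: (255, 155, 59).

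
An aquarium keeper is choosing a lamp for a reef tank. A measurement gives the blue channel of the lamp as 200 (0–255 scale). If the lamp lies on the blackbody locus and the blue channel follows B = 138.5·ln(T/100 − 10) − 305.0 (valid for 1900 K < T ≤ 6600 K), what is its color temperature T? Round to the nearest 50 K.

ln(t − 10) = (200 + 305.0) / 138.5 = 3.6462.
t − 10 = e^3.6462 = 38.329, so t = 48.329.
T = 100·t = 4833 K → 4850 K to the nearest 50 K.

4850 K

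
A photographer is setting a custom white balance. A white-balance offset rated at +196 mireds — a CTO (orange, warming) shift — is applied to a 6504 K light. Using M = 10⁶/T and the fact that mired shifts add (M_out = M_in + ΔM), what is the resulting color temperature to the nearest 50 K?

2850 K

M_in = 10⁶/6504 = 153.75 mireds.
M_out = 153.75 + (+196) = 349.75 mireds.
T_out = 10⁶/349.75 = 2859.2 K → 2850 K.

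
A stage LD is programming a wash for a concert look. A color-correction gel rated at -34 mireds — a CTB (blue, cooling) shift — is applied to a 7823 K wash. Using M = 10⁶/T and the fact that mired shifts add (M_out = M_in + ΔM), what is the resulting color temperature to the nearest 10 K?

M_in = 10⁶/7823 = 127.83 mireds.
M_out = 127.83 + (-34) = 93.83 mireds.
T_out = 10⁶/93.83 = 10657.8 K → 10660 K.

10660 K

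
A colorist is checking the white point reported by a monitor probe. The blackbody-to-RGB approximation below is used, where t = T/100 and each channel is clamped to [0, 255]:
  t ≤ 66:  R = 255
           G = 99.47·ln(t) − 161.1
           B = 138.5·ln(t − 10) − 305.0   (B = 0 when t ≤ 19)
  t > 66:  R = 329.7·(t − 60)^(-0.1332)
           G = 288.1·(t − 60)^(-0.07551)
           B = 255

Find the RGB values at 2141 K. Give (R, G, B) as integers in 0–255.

t = 2141/100 = 21.41; the t ≤ 66 branch applies.
R = 255 by definition for t ≤ 66.
G = 99.47·ln 21.41 − 161.1 = 99.47·3.0639 − 161.1 = 143.662.
B = 138.5·ln(21.41 − 10) − 305.0 = 138.5·ln 11.41 − 305.0 = 138.5·2.4345 − 305.0 = 32.177.
Rounded: (255, 144, 32).

(255, 144, 32)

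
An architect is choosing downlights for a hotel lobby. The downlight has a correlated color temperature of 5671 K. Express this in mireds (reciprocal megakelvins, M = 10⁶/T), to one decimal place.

M = 10⁶ / 5671 = 176.336 → 176.3 mireds.

176.3 mireds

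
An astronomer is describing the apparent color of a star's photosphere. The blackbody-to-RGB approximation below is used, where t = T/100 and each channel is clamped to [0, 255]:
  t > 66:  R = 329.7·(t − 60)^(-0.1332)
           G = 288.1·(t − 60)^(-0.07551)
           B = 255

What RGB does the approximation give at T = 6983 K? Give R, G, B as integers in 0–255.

t = 6983/100 = 69.83; the t > 66 branch applies.
R = 329.7·(69.83 − 60)^(-0.1332) = 329.7·9.83^(-0.1332) = 329.7·0.73755 = 243.170.
G = 288.1·(69.83 − 60)^(-0.07551) = 288.1·9.83^(-0.07551) = 288.1·0.84150 = 242.435.
B = 255 by definition for t > 66.
Rounded: (243, 242, 255).

R=243, G=242, B=255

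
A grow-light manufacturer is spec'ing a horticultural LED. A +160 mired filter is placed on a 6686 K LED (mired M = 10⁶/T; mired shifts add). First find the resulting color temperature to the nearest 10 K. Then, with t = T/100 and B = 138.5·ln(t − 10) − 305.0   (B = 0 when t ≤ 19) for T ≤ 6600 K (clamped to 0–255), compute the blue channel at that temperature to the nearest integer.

M_in = 10⁶/6686 = 149.57; M_out = 149.57 + (+160) = 309.57.
T_out = 10⁶/309.57 = 3230.3 K → 3230 K; t = 32.3.
B = 138.5·ln(32.3 − 10) − 305.0 = 138.5·ln 22.3 − 305.0 = 138.5·3.1046 − 305.0 = 124.985.
Rounded: 125.

125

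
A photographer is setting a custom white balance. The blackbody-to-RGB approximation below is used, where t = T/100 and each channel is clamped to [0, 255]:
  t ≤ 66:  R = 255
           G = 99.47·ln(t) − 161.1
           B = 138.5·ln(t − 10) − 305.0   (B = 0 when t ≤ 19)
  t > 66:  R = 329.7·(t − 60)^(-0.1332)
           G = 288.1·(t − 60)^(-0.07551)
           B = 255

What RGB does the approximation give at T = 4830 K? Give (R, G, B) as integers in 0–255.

(255, 225, 200)

t = 4830/100 = 48.3; the t ≤ 66 branch applies.
R = 255 by definition for t ≤ 66.
G = 99.47·ln 48.3 − 161.1 = 99.47·3.8774 − 161.1 = 224.588.
B = 138.5·ln(48.3 − 10) − 305.0 = 138.5·ln 38.3 − 305.0 = 138.5·3.6454 − 305.0 = 199.895.
Rounded: (255, 225, 200).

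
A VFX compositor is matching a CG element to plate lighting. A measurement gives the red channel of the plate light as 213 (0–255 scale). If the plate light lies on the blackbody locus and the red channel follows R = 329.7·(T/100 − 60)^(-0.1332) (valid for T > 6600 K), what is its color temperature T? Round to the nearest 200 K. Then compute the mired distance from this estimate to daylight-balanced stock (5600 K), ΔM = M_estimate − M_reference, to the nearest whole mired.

-62 mireds

(t − 60)^(-0.1332) = 213/329.7 = 0.64604.
t − 60 = 0.64604^(1/-0.1332) = 0.64604^(-7.508) = 26.575, so t = 86.575.
T = 100·t = 8657 K → 8600 K to the nearest 200 K.
M_estimate = 10⁶/8600 = 116.28; M_reference = 10⁶/5600 = 178.57.
ΔM = 116.28 − 178.57 = -62.29 → -62 mireds.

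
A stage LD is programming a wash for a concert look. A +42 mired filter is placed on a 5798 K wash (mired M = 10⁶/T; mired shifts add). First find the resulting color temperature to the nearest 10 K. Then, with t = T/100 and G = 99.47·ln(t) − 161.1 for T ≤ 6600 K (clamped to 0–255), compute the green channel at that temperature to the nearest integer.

M_in = 10⁶/5798 = 172.47; M_out = 172.47 + (+42) = 214.47.
T_out = 10⁶/214.47 = 4662.6 K → 4660 K; t = 46.6.
G = 99.47·ln 46.6 − 161.1 = 99.47·3.8416 − 161.1 = 221.024.
Rounded: 221.

221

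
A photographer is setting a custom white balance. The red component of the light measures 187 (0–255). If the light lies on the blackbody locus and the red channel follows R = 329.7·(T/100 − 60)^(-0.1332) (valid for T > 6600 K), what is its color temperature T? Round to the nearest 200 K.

13000 K

(t − 60)^(-0.1332) = 187/329.7 = 0.56718.
t − 60 = 0.56718^(1/-0.1332) = 0.56718^(-7.508) = 70.620, so t = 130.620.
T = 100·t = 13062 K → 13000 K to the nearest 200 K.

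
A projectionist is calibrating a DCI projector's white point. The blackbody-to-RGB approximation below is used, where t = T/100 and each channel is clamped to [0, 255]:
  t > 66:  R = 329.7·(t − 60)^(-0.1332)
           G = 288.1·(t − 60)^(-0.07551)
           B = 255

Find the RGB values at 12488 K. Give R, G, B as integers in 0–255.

t = 12488/100 = 124.88; the t > 66 branch applies.
R = 329.7·(124.88 − 60)^(-0.1332) = 329.7·64.88^(-0.1332) = 329.7·0.57362 = 189.124.
G = 288.1·(124.88 − 60)^(-0.07551) = 288.1·64.88^(-0.07551) = 288.1·0.72974 = 210.238.
B = 255 by definition for t > 66.
Rounded: (189, 210, 255).

R=189, G=210, B=255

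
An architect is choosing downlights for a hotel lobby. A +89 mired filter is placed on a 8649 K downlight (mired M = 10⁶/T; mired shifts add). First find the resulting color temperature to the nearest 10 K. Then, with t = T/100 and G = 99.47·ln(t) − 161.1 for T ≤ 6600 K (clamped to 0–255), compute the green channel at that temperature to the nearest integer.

226

M_in = 10⁶/8649 = 115.62; M_out = 115.62 + (+89) = 204.62.
T_out = 10⁶/204.62 = 4887.1 K → 4890 K; t = 48.9.
G = 99.47·ln 48.9 − 161.1 = 99.47·3.8898 − 161.1 = 225.816.
Rounded: 226.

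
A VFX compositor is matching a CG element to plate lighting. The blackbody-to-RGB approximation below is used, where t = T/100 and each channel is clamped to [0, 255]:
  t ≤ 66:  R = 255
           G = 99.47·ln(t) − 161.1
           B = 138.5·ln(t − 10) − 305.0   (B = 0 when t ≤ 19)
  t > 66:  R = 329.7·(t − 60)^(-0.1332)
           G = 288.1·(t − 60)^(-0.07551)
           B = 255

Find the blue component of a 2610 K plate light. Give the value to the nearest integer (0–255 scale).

t = 2610/100 = 26.1; the t ≤ 66 branch applies.
B = 138.5·ln(26.1 − 10) − 305.0 = 138.5·ln 16.1 − 305.0 = 138.5·2.7788 − 305.0 = 79.866.
Rounded: 80.

80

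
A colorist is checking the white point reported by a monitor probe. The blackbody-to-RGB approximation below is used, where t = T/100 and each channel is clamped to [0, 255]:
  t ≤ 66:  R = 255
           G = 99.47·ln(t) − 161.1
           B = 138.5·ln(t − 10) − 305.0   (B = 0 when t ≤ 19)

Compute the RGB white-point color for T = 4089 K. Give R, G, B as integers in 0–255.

R=255, G=208, B=170

t = 4089/100 = 40.89; the t ≤ 66 branch applies.
R = 255 by definition for t ≤ 66.
G = 99.47·ln 40.89 − 161.1 = 99.47·3.7109 − 161.1 = 208.022.
B = 138.5·ln(40.89 − 10) − 305.0 = 138.5·ln 30.89 − 305.0 = 138.5·3.4304 − 305.0 = 170.115.
Rounded: (255, 208, 170).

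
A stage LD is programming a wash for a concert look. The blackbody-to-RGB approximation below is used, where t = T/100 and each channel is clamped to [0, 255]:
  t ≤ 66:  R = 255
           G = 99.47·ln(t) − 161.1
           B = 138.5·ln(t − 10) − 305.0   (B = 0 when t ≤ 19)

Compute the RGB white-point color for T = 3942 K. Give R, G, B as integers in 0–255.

R=255, G=204, B=163

t = 3942/100 = 39.42; the t ≤ 66 branch applies.
R = 255 by definition for t ≤ 66.
G = 99.47·ln 39.42 − 161.1 = 99.47·3.6743 − 161.1 = 204.380.
B = 138.5·ln(39.42 − 10) − 305.0 = 138.5·ln 29.42 − 305.0 = 138.5·3.3817 − 305.0 = 163.362.
Rounded: (255, 204, 163).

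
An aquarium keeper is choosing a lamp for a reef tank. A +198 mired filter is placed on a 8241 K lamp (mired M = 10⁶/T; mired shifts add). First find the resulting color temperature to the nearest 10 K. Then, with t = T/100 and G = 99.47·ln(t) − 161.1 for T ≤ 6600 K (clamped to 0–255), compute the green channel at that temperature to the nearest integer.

M_in = 10⁶/8241 = 121.34; M_out = 121.34 + (+198) = 319.34.
T_out = 10⁶/319.34 = 3131.4 K → 3130 K; t = 31.3.
G = 99.47·ln 31.3 − 161.1 = 99.47·3.4436 − 161.1 = 181.437.
Rounded: 181.

181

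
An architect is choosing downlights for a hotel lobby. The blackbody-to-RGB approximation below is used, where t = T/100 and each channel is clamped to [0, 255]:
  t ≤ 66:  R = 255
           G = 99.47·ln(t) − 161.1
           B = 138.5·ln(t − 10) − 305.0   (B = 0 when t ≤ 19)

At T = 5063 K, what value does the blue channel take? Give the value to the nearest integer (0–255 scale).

t = 5063/100 = 50.63; the t ≤ 66 branch applies.
B = 138.5·ln(50.63 − 10) − 305.0 = 138.5·ln 40.63 − 305.0 = 138.5·3.7045 − 305.0 = 208.074.
Rounded: 208.

208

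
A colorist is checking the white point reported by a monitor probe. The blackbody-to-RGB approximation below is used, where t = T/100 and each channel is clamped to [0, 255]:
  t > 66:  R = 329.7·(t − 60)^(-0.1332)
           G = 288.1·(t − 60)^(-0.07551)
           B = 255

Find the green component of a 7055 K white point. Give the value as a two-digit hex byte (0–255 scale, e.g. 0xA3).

0xF1

t = 7055/100 = 70.55; the t > 66 branch applies.
G = 288.1·(70.55 − 60)^(-0.07551) = 288.1·10.55^(-0.07551) = 288.1·0.83702 = 241.145.
Rounded: 241; in hex, 0xF1.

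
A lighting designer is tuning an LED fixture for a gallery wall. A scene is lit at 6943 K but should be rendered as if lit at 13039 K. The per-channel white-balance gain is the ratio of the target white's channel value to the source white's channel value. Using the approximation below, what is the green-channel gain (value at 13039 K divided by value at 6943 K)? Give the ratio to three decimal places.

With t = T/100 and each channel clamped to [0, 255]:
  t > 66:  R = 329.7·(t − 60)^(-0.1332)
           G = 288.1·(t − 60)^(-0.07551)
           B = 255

At 6943 K (t = 69.43):
  G = 288.1·(69.43 − 60)^(-0.07551) = 288.1·9.43^(-0.07551) = 288.1·0.84414 = 243.197.
At 13039 K (t = 130.39):
  G = 288.1·(130.39 − 60)^(-0.07551) = 288.1·70.39^(-0.07551) = 288.1·0.72526 = 208.948.
Gain = 208.948 / 243.197 = 0.8592 → 0.859.

0.859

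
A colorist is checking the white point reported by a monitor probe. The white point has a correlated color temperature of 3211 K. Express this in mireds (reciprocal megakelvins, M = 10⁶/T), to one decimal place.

311.4 mireds

M = 10⁶ / 3211 = 311.429 → 311.4 mireds.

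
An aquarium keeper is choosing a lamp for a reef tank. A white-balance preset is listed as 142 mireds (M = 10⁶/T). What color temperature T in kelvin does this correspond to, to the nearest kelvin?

7042 K

T = 10⁶ / 142 = 7042.25 K → 7042 K.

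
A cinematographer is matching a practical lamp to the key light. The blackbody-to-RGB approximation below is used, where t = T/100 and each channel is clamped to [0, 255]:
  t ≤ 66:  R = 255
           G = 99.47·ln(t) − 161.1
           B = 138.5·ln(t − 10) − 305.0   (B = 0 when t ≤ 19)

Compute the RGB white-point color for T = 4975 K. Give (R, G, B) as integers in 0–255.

t = 4975/100 = 49.75; the t ≤ 66 branch applies.
R = 255 by definition for t ≤ 66.
G = 99.47·ln 49.75 − 161.1 = 99.47·3.9070 − 161.1 = 227.530.
B = 138.5·ln(49.75 − 10) − 305.0 = 138.5·ln 39.75 − 305.0 = 138.5·3.6826 − 305.0 = 205.041.
Rounded: (255, 228, 205).

(255, 228, 205)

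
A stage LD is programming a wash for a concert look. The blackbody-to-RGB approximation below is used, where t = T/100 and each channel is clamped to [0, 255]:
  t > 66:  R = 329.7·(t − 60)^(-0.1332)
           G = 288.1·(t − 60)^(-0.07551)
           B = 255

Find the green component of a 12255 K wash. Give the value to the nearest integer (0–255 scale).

211

t = 12255/100 = 122.55; the t > 66 branch applies.
G = 288.1·(122.55 − 60)^(-0.07551) = 288.1·62.55^(-0.07551) = 288.1·0.73176 = 210.819.
Rounded: 211.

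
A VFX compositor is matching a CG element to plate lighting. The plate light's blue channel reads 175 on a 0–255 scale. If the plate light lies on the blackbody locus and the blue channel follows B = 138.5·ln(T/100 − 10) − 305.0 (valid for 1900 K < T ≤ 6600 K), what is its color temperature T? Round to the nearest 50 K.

4200 K

ln(t − 10) = (175 + 305.0) / 138.5 = 3.4657.
t − 10 = e^3.4657 = 31.999, so t = 41.999.
T = 100·t = 4200 K → 4200 K to the nearest 50 K.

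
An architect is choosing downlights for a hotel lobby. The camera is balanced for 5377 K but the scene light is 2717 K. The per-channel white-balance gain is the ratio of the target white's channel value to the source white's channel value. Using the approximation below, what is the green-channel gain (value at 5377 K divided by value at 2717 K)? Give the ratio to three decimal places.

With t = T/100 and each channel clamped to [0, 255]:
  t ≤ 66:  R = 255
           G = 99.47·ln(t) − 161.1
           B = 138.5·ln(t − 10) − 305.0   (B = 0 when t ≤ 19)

At 2717 K (t = 27.17):
  G = 99.47·ln 27.17 − 161.1 = 99.47·3.3021 − 161.1 = 167.361.
At 5377 K (t = 53.77):
  G = 99.47·ln 53.77 − 161.1 = 99.47·3.9847 − 161.1 = 235.260.
Gain = 235.260 / 167.361 = 1.4057 → 1.406.

1.406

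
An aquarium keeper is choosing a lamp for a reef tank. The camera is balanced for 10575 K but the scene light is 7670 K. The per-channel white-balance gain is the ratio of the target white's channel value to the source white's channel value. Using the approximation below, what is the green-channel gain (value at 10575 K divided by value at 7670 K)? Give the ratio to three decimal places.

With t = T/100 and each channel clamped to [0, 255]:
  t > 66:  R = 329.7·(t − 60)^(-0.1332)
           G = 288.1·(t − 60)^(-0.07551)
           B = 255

0.927

At 7670 K (t = 76.7):
  G = 288.1·(76.7 − 60)^(-0.07551) = 288.1·16.7^(-0.07551) = 288.1·0.80849 = 232.925.
At 10575 K (t = 105.75):
  G = 288.1·(105.75 − 60)^(-0.07551) = 288.1·45.75^(-0.07551) = 288.1·0.74925 = 215.857.
Gain = 215.857 / 232.925 = 0.9267 → 0.927.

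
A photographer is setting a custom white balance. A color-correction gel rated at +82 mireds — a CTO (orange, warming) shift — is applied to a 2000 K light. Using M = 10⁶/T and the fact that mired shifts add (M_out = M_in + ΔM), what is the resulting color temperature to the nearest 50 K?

M_in = 10⁶/2000 = 500.00 mireds.
M_out = 500.00 + (+82) = 582.00 mireds.
T_out = 10⁶/582.00 = 1718.2 K → 1700 K.

1700 K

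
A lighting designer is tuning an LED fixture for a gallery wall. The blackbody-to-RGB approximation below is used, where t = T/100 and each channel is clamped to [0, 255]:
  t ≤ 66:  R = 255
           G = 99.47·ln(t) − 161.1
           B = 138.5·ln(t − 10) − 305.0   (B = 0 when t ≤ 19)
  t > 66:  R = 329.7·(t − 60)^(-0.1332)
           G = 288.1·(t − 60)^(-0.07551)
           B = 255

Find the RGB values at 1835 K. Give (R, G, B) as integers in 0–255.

t = 1835/100 = 18.35; the t ≤ 66 branch applies.
R = 255 by definition for t ≤ 66.
G = 99.47·ln 18.35 − 161.1 = 99.47·2.9096 − 161.1 = 128.321.
t = 18.35 ≤ 19, so B = 0.
Rounded: (255, 128, 0).

(255, 128, 0)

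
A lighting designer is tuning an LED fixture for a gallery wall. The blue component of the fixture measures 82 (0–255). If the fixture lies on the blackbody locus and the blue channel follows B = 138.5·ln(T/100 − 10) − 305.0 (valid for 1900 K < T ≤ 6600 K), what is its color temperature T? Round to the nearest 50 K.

2650 K

ln(t − 10) = (82 + 305.0) / 138.5 = 2.7942.
t − 10 = e^2.7942 = 16.350, so t = 26.350.
T = 100·t = 2635 K → 2650 K to the nearest 50 K.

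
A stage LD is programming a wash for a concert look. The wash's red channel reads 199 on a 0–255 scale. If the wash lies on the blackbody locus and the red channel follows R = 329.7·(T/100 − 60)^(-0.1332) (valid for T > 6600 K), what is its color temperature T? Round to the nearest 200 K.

10400 K

(t − 60)^(-0.1332) = 199/329.7 = 0.60358.
t − 60 = 0.60358^(1/-0.1332) = 0.60358^(-7.508) = 44.273, so t = 104.273.
T = 100·t = 10427 K → 10400 K to the nearest 200 K.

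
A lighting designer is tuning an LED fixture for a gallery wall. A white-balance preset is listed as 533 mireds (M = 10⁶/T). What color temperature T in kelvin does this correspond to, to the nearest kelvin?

1876 K

T = 10⁶ / 533 = 1876.17 K → 1876 K.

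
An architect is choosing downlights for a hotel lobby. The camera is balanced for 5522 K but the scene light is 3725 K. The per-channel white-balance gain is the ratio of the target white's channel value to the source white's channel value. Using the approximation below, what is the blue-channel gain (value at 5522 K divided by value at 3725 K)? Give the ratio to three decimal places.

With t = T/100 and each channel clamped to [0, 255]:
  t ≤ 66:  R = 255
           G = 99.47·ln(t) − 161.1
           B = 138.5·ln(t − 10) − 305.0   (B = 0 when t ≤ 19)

At 3725 K (t = 37.25):
  B = 138.5·ln(37.25 − 10) − 305.0 = 138.5·ln 27.25 − 305.0 = 138.5·3.3051 − 305.0 = 152.750.
At 5522 K (t = 55.22):
  B = 138.5·ln(55.22 − 10) − 305.0 = 138.5·ln 45.22 − 305.0 = 138.5·3.8115 − 305.0 = 222.898.
Gain = 222.898 / 152.750 = 1.4592 → 1.459.

1.459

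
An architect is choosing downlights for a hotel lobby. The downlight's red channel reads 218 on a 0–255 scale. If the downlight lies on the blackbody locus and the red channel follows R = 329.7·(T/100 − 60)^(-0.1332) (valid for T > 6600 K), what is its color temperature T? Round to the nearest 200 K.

(t − 60)^(-0.1332) = 218/329.7 = 0.66121.
t − 60 = 0.66121^(1/-0.1332) = 0.66121^(-7.508) = 22.326, so t = 82.326.
T = 100·t = 8233 K → 8200 K to the nearest 200 K.

8200 K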